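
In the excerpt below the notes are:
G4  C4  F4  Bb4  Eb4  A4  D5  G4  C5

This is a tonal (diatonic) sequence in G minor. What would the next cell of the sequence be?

Taking 3-note groups, the heads are G4, Bb4, D5: the pattern moves up a 3rd.
Statement 4 starts on F5 and keeps the same diatonic contour: F5 Bb4 Eb5.

F5 Bb4 Eb5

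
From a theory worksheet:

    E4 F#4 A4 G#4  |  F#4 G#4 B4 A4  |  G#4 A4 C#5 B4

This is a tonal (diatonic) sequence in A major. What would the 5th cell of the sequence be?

With a 4-note motive the entries are E4, F#4, G#4, each up a 2nd from the previous.
Extending up a 2nd: A4 → B4.
From B4 the diatonic shape gives B4 C#5 E5 D5.

B4 C#5 E5 D5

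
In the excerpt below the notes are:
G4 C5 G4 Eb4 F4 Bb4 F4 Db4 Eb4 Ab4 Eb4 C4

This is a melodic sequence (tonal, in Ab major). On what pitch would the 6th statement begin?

Bb3

With a 4-note motive the entries are G4, F4, Eb4, each down a 2nd from the previous.
Continuing: Db4 → C4 → Bb3. Statement 6 starts on Bb3.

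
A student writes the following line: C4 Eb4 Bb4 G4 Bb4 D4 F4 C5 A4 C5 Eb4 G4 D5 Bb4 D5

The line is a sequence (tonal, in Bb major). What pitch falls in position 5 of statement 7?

A5

The unit is 5 notes. Position-5 pitches of the 3 shown cells: Bb4, C5, D5.
Carrying that up a 2nd forward: Eb5 → F5 → G5 → A5.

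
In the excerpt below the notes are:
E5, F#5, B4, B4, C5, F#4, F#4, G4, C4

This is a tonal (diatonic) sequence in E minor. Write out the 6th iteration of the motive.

The 3-note cells begin on E5, B4, F#4 — each down a 4th from the last.
Continuing the starts: C4 → G3 → D3.
So cell 6 is D3 E3 A2.

D3 E3 A2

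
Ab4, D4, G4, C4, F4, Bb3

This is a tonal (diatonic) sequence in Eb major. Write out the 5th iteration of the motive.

With a 2-note motive the entries are Ab4, G4, F4, each down a 2nd from the previous.
Continuing the starts: Eb4 → D4.
So cell 5 is D4 G3.

D4 G3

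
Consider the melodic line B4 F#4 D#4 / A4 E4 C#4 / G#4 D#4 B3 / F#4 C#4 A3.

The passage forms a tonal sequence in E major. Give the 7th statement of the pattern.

The 3-note cells begin on B4, A4, G#4, F#4 — each down a 2nd from the last.
Carrying on: E4 → D#4 → C#4.
From C#4 the diatonic shape gives C#4 G#3 E3.

C#4 G#3 E3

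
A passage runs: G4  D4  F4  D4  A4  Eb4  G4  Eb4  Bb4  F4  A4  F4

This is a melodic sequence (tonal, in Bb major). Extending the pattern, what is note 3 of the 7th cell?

The unit is 4 notes. Position-3 pitches of the 3 shown cells: F4, G4, A4.
Extending up a 2nd: Bb4 → C5 → D5 → Eb5.

Eb5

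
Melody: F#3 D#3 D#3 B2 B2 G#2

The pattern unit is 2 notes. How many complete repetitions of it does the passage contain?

6 notes in groups of 2 gives 6/2 = 3 statements.
Starts: F#3, D#3, B2 — each down a 3rd.

3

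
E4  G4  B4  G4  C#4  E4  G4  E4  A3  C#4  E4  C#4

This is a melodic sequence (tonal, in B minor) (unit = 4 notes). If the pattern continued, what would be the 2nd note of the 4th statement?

The unit is 4 notes. Position-2 pitches of the 3 shown cells: G4, E4, C#4.
From C#4, down a 3rd gives A3.

A3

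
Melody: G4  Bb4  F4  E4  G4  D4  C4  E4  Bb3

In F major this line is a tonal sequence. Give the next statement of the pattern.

Taking 3-note groups, the heads are G4, E4, C4: the pattern moves down a 3rd.
So cell 4 is A3 C4 G3.

A3 C4 G3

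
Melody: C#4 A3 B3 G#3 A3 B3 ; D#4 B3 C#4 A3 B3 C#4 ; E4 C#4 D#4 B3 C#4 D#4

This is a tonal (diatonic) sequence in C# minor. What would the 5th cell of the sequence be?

Taking 6-note groups, the heads are C#4, D#4, E4: the pattern moves up a 2nd.
Extending up a 2nd: F#4 → G#4.
So cell 5 is G#4 E4 F#4 D#4 E4 F#4.

G#4 E4 F#4 D#4 E4 F#4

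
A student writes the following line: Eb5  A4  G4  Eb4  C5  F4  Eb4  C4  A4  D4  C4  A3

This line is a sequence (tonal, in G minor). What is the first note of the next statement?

Unit = 4 notes; the statements start on Eb5, C5, A4, moving down a 3rd each time.
The next head, down a 3rd from A4, is F4.

F4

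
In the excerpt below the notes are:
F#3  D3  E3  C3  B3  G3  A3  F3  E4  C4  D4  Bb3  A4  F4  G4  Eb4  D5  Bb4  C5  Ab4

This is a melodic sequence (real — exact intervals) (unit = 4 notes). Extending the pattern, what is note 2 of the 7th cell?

Ab5

Grouping in 4s, the 2nd note of each cell is D3, G3, C4, F4, Bb4.
Each moves up a 4th. Continuing: Eb5 → Ab5.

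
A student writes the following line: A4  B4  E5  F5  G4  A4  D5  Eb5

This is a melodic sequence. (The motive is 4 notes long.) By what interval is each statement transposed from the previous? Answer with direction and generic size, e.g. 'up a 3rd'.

Taking 4-note groups, the heads are A4, G4: the pattern moves down a 2nd.
From A4 to G4: down a 2nd.

down a 2nd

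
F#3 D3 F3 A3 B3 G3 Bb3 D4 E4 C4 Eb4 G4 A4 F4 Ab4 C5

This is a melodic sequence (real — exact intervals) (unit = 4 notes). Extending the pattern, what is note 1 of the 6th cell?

G5

With 4-note cells, note 1 of each statement runs F#3, B3, E4, A4.
Carrying that up a 4th forward: D5 → G5.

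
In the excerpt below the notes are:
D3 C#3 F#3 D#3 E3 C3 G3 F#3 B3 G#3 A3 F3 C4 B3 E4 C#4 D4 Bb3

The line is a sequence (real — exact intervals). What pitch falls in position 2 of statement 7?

G5

With 6-note cells, note 2 of each statement runs C#3, F#3, B3.
Extending up a 4th: E4 → A4 → D5 → G5.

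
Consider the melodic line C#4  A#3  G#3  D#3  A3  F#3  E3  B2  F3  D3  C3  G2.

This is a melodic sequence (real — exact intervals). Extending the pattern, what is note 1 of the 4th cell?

Db3

With 4-note cells, note 1 of each statement runs C#4, A3, F3.
One more down a 3rd gives Db3.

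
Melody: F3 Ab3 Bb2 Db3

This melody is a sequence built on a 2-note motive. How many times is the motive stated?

4 notes in groups of 2 gives 4/2 = 2 statements.
Starts: F3, Bb2 — each down a 5th.

2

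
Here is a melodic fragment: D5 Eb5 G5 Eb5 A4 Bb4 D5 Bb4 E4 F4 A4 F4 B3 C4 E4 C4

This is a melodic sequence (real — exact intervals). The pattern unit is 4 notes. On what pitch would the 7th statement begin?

G#2

Taking 4-note groups, the heads are D5, A4, E4, B3: the pattern moves down a 4th.
Extending the heads down a 4th: F#3 → C#3 → G#2.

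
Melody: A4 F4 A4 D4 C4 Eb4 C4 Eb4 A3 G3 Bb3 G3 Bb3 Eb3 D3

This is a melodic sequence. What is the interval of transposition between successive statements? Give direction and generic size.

down a 4th

Unit = 5 notes; the statements start on A4, Eb4, Bb3, moving down a 4th each time.
A4 to Eb4 is down a 4th.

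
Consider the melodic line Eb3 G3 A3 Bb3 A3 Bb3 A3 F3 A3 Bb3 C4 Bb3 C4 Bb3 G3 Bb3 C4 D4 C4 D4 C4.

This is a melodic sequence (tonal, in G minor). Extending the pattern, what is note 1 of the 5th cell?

Bb3

With 7-note cells, note 1 of each statement runs Eb3, F3, G3.
Carrying that up a 2nd forward: A3 → Bb3.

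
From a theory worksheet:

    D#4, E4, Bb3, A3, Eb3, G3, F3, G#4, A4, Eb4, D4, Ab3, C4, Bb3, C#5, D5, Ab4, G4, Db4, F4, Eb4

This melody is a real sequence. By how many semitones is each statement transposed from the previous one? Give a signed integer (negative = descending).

5

The 7-note cells begin on D#4, G#4, C#5 — each up a 4th from the last.
D#4→G#4 is 68 − 63 = 5 semitones.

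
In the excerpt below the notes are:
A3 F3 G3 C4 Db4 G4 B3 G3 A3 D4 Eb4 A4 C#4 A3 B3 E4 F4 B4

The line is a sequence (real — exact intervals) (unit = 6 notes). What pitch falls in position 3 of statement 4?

C#4

Grouping in 6s, the 3rd note of each cell is G3, A3, B3.
One more up a 2nd gives C#4.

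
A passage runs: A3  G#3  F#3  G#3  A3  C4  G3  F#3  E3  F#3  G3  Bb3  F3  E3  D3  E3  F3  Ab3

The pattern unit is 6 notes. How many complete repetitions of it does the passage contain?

18 notes in groups of 6 gives 18/6 = 3 statements.
Starts: A3, G3, F3 — each down a 2nd.

3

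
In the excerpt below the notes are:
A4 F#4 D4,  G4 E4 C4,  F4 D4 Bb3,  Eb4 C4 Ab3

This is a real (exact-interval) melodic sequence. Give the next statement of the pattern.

Db4 Bb3 Gb3

Unit = 3 notes; the statements start on A4, G4, F4, Eb4, moving down a 2nd each time.
Statement 5 starts on Db4 and keeps the same exact contour: Db4 Bb3 Gb3.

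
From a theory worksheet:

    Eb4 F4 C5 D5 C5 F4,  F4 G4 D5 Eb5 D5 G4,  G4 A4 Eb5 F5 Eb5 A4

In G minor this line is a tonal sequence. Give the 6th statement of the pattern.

C5 D5 A5 Bb5 A5 D5

Taking 6-note groups, the heads are Eb4, F4, G4: the pattern moves up a 2nd.
Extending up a 2nd: A4 → Bb4 → C5.
So cell 6 is C5 D5 A5 Bb5 A5 D5.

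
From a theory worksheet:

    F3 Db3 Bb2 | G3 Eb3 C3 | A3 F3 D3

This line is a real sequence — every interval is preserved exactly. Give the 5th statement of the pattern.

C#4 A3 F#3

With a 3-note motive the entries are F3, G3, A3, each up a 2nd from the previous.
Continuing the starts: B3 → C#4.
From C#4 the exact shape gives C#4 A3 F#3.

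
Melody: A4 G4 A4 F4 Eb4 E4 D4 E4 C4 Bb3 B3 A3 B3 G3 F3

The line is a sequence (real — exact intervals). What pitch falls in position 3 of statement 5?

C#3

With 5-note cells, note 3 of each statement runs A4, E4, B3.
Carrying that down a 4th forward: F#3 → C#3.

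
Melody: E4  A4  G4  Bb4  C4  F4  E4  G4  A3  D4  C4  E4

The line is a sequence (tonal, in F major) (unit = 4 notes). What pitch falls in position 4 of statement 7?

D3

With 4-note cells, note 4 of each statement runs Bb4, G4, E4.
Carrying that down a 3rd forward: C4 → A3 → F3 → D3.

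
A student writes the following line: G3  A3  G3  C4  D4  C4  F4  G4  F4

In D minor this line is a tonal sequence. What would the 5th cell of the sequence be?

With a 3-note motive the entries are G3, C4, F4, each up a 4th from the previous.
Extending up a 4th: Bb4 → E5.
So cell 5 is E5 F5 E5.

E5 F5 E5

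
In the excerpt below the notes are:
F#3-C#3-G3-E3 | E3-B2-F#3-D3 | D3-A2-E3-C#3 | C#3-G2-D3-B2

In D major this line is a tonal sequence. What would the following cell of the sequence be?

Taking 4-note groups, the heads are F#3, E3, D3, C#3: the pattern moves down a 2nd.
So cell 5 is B2 F#2 C#3 A2.

B2 F#2 C#3 A2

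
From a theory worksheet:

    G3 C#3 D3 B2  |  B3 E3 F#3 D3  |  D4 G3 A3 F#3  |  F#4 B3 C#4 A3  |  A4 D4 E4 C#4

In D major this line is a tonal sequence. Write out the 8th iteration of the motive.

Unit = 4 notes; the statements start on G3, B3, D4, F#4, A4, moving up a 3rd each time.
Continuing the starts: C#5 → E5 → G5.
So cell 8 is G5 C#5 D5 B4.

G5 C#5 D5 B4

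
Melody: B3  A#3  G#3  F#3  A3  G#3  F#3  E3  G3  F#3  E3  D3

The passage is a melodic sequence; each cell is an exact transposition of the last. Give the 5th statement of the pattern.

Eb3 D3 C3 Bb2

Taking 4-note groups, the heads are B3, A3, G3: the pattern moves down a 2nd.
Extending down a 2nd: F3 → Eb3.
So cell 5 is Eb3 D3 C3 Bb2.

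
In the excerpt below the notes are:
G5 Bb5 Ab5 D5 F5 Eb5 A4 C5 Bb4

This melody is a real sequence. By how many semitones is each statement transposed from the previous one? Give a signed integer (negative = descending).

The 3-note cells begin on G5, D5, A4 — each down a 4th from the last.
G5 to D5 spans -5 semitones.

-5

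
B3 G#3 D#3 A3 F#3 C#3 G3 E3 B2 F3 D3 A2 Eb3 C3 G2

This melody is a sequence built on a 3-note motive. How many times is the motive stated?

5

15 notes in groups of 3 gives 15/3 = 5 statements.
Starts: B3, A3, G3, F3, Eb3 — each down a 2nd.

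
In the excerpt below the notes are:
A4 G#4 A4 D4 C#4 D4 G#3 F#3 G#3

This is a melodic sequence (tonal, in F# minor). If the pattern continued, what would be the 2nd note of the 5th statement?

With 3-note cells, note 2 of each statement runs G#4, C#4, F#3.
Extending down a 5th: B2 → E2.

E2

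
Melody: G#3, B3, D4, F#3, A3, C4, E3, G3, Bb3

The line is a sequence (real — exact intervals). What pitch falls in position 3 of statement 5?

With 3-note cells, note 3 of each statement runs D4, C4, Bb3.
Carrying that down a 2nd forward: Ab3 → Gb3.

Gb3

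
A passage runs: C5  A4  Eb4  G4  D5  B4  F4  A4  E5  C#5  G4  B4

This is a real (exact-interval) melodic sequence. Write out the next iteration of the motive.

F#5 D#5 A4 C#5

The 4-note cells begin on C5, D5, E5 — each up a 2nd from the last.
From F#5 the exact shape gives F#5 D#5 A4 C#5.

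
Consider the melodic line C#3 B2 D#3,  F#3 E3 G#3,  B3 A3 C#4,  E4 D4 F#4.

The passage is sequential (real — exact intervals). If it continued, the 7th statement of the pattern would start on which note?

G5

Unit = 3 notes; the statements start on C#3, F#3, B3, E4, moving up a 4th each time.
Continuing: A4 → D5 → G5. Statement 7 starts on G5.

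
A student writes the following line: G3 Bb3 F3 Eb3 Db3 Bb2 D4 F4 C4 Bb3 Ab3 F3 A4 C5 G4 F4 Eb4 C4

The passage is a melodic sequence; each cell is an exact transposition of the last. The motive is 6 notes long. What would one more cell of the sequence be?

Unit = 6 notes; the statements start on G3, D4, A4, moving up a 5th each time.
Statement 4 starts on E5 and keeps the same exact contour: E5 G5 D5 C5 Bb4 G4.

E5 G5 D5 C5 Bb4 G4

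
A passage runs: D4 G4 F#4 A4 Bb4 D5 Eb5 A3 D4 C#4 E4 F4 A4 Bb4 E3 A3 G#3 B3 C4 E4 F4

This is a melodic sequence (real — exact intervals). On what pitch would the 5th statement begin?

F#2

The 7-note cells begin on D4, A3, E3 — each down a 4th from the last.
Continuing: B2 → F#2. Statement 5 starts on F#2.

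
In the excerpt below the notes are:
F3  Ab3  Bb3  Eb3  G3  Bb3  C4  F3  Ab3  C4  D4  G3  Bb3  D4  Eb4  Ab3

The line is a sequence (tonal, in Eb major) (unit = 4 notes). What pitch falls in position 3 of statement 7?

Ab4

Grouping in 4s, the 3rd note of each cell is Bb3, C4, D4, Eb4.
Extending up a 2nd: F4 → G4 → Ab4.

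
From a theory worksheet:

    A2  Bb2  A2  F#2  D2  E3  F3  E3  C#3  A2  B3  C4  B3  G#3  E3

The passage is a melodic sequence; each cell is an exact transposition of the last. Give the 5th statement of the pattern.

C#5 D5 C#5 A#4 F#4

Taking 5-note groups, the heads are A2, E3, B3: the pattern moves up a 5th.
Extending up a 5th: F#4 → C#5.
Statement 5 starts on C#5 and keeps the same exact contour: C#5 D5 C#5 A#4 F#4.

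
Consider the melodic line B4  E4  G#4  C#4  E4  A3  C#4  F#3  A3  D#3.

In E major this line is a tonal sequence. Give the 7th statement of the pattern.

D#3 G#2

The 2-note cells begin on B4, G#4, E4, C#4, A3 — each down a 3rd from the last.
Extending down a 3rd: F#3 → D#3.
So cell 7 is D#3 G#2.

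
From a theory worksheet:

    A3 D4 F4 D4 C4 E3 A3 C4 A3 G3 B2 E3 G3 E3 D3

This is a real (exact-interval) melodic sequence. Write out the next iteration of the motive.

F#2 B2 D3 B2 A2

Unit = 5 notes; the statements start on A3, E3, B2, moving down a 4th each time.
From F#2 the exact shape gives F#2 B2 D3 B2 A2.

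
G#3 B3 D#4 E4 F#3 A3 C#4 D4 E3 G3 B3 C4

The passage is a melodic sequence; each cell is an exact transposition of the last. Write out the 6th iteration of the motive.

Bb2 Db3 F3 Gb3

Unit = 4 notes; the statements start on G#3, F#3, E3, moving down a 2nd each time.
Continuing the starts: D3 → C3 → Bb2.
From Bb2 the exact shape gives Bb2 Db3 F3 Gb3.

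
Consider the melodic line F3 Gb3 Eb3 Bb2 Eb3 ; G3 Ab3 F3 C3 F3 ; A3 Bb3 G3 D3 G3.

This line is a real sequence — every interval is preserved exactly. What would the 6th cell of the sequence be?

Unit = 5 notes; the statements start on F3, G3, A3, moving up a 2nd each time.
Continuing the starts: B3 → C#4 → D#4.
From D#4 the exact shape gives D#4 E4 C#4 G#3 C#4.

D#4 E4 C#4 G#3 C#4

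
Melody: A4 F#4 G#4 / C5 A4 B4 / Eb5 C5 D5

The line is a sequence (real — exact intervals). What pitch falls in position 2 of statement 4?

With 3-note cells, note 2 of each statement runs F#4, A4, C5.
From C5, up a 3rd gives Eb5.

Eb5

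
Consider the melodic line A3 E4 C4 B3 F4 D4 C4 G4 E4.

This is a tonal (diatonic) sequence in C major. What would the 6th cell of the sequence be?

Unit = 3 notes; the statements start on A3, B3, C4, moving up a 2nd each time.
Continuing the starts: D4 → E4 → F4.
So cell 6 is F4 C5 A4.

F4 C5 A4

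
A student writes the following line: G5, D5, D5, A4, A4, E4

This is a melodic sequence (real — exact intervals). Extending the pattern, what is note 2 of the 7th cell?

The unit is 2 notes. Position-2 pitches of the 3 shown cells: D5, A4, E4.
Each moves down a 4th. Continuing: B3 → F#3 → C#3 → G#2.

G#2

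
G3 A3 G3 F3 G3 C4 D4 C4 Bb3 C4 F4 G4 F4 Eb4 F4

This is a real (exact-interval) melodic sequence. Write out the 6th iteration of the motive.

The 5-note cells begin on G3, C4, F4 — each up a 4th from the last.
Carrying on: Bb4 → Eb5 → Ab5.
Statement 6 starts on Ab5 and keeps the same exact contour: Ab5 Bb5 Ab5 Gb5 Ab5.

Ab5 Bb5 Ab5 Gb5 Ab5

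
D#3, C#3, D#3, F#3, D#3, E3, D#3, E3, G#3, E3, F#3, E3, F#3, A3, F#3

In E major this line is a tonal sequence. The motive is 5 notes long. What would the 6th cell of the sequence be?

B3 A3 B3 D#4 B3

Unit = 5 notes; the statements start on D#3, E3, F#3, moving up a 2nd each time.
Extending up a 2nd: G#3 → A3 → B3.
So cell 6 is B3 A3 B3 D#4 B3.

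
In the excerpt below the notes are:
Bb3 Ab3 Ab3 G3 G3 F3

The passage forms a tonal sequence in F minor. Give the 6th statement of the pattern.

The 2-note cells begin on Bb3, Ab3, G3 — each down a 2nd from the last.
Carrying on: F3 → Eb3 → Db3.
So cell 6 is Db3 C3.

Db3 C3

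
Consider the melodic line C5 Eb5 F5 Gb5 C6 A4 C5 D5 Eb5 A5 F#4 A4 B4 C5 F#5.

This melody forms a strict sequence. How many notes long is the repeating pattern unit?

15 notes total. Splitting into 3 groups of 5:
C5 Eb5 F5 Gb5 C6 | A4 C5 D5 Eb5 A5 | F#4 A4 B4 C5 F#5
Each cell is the previous one down a 3rd — so the unit is 5 notes.

5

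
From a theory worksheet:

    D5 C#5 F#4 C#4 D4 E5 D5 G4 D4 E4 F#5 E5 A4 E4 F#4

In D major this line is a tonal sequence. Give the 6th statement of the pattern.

Taking 5-note groups, the heads are D5, E5, F#5: the pattern moves up a 2nd.
Continuing the starts: G5 → A5 → B5.
Statement 6 starts on B5 and keeps the same diatonic contour: B5 A5 D5 A4 B4.

B5 A5 D5 A4 B4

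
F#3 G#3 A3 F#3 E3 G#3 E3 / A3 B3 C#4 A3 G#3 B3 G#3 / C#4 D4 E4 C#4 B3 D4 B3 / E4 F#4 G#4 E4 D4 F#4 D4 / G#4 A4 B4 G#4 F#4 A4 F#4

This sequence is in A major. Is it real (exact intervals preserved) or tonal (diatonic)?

tonal

Every note is diatonic to A major.
Cell 1 has +1 semitones from note 2 to 3, but cell 2 has +2 — the interval quality changes while the contour stays the same, which is the hallmark of a tonal sequence.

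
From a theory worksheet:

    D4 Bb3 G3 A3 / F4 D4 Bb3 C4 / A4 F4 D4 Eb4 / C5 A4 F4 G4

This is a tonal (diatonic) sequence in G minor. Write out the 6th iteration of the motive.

G5 Eb5 C5 D5

Taking 4-note groups, the heads are D4, F4, A4, C5: the pattern moves up a 3rd.
Carrying on: Eb5 → G5.
Statement 6 starts on G5 and keeps the same diatonic contour: G5 Eb5 C5 D5.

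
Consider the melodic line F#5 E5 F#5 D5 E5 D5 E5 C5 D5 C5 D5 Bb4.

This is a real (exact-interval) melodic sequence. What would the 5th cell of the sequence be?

Bb4 Ab4 Bb4 Gb4

With a 4-note motive the entries are F#5, E5, D5, each down a 2nd from the previous.
Continuing the starts: C5 → Bb4.
So cell 5 is Bb4 Ab4 Bb4 Gb4.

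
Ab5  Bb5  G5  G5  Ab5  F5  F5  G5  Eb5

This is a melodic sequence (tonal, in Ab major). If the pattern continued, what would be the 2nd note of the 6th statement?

Db5

With 3-note cells, note 2 of each statement runs Bb5, Ab5, G5.
Extending down a 2nd: F5 → Eb5 → Db5.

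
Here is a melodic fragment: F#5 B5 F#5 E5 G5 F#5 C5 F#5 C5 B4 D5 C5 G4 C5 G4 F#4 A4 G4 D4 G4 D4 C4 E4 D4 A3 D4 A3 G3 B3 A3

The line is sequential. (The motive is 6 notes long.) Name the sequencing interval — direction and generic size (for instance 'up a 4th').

Taking 6-note groups, the heads are F#5, C5, G4, D4, A3: the pattern moves down a 4th.
From F#5 to C5: down a 4th.

down a 4th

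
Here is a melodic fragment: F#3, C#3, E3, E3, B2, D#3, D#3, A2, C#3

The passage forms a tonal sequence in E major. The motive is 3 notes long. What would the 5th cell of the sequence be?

B2 F#2 A2

Taking 3-note groups, the heads are F#3, E3, D#3: the pattern moves down a 2nd.
Carrying on: C#3 → B2.
From B2 the diatonic shape gives B2 F#2 A2.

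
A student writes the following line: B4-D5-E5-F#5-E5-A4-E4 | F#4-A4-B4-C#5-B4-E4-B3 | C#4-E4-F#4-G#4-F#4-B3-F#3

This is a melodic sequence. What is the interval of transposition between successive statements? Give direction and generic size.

Unit = 7 notes; the statements start on B4, F#4, C#4, moving down a 4th each time.
From B4 to F#4: down a 4th.

down a 4th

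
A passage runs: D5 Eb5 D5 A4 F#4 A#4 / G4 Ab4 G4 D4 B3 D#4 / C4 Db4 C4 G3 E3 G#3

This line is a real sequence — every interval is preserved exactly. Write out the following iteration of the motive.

F3 Gb3 F3 C3 A2 C#3

Unit = 6 notes; the statements start on D5, G4, C4, moving down a 5th each time.
Statement 4 starts on F3 and keeps the same exact contour: F3 Gb3 F3 C3 A2 C#3.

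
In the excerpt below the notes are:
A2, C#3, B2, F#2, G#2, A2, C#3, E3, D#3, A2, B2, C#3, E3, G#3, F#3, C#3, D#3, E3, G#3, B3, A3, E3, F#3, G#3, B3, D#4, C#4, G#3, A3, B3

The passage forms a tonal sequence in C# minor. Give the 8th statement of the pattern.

A4 C#5 B4 F#4 G#4 A4

Unit = 6 notes; the statements start on A2, C#3, E3, G#3, B3, moving up a 3rd each time.
Continuing the starts: D#4 → F#4 → A4.
From A4 the diatonic shape gives A4 C#5 B4 F#4 G#4 A4.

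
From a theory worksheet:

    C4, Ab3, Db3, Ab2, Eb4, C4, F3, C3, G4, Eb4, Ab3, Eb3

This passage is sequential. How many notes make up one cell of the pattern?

4

12 notes total. Splitting into 3 groups of 4:
C4 Ab3 Db3 Ab2 | Eb4 C4 F3 C3 | G4 Eb4 Ab3 Eb3
That's a consistent up a 3rd shift per cell, and no other grouping gives one.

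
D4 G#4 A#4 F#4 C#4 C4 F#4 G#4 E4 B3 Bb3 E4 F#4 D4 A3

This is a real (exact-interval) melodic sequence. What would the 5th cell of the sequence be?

The 5-note cells begin on D4, C4, Bb3 — each down a 2nd from the last.
Continuing the starts: Ab3 → Gb3.
So cell 5 is Gb3 C4 D4 Bb3 F3.

Gb3 C4 D4 Bb3 F3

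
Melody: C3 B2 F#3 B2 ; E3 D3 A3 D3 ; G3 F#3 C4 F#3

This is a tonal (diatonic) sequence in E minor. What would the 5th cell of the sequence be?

D4 C4 G4 C4

Unit = 4 notes; the statements start on C3, E3, G3, moving up a 3rd each time.
Carrying on: B3 → D4.
So cell 5 is D4 C4 G4 C4.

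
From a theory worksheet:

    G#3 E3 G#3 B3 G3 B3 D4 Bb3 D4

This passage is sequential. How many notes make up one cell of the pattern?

3

Try groups of 3 (3 cells in 9 notes):
G#3 E3 G#3 | B3 G3 B3 | D4 Bb3 D4
Every group is a transposition up a 3rd of the one before; no shorter unit works.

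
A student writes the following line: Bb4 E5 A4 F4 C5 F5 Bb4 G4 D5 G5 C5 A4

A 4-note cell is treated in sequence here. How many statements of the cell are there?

3

12 notes in groups of 4 gives 12/4 = 3 statements.
Starts: Bb4, C5, D5 — each up a 2nd.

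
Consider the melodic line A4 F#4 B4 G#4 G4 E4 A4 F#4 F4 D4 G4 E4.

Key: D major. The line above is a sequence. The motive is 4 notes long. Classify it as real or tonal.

Each cell has the same semitone pattern (-3, 5, -3) — intervals are preserved exactly.
And G#4 lies outside D major, so the sequence is real rather than tonal.

real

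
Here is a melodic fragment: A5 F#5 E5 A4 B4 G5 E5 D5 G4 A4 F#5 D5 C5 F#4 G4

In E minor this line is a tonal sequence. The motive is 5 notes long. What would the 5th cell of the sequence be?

D5 B4 A4 D4 E4

The 5-note cells begin on A5, G5, F#5 — each down a 2nd from the last.
Extending down a 2nd: E5 → D5.
From D5 the diatonic shape gives D5 B4 A4 D4 E4.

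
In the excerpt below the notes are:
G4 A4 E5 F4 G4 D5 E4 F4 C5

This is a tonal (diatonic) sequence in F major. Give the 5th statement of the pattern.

C4 D4 A4

Unit = 3 notes; the statements start on G4, F4, E4, moving down a 2nd each time.
Extending down a 2nd: D4 → C4.
Statement 5 starts on C4 and keeps the same diatonic contour: C4 D4 A4.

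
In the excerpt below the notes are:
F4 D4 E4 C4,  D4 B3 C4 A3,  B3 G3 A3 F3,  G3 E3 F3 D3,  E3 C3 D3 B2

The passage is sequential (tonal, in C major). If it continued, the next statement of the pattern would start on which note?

Unit = 4 notes; the statements start on F4, D4, B3, G3, E3, moving down a 3rd each time.
The next head, down a 3rd from E3, is C3.

C3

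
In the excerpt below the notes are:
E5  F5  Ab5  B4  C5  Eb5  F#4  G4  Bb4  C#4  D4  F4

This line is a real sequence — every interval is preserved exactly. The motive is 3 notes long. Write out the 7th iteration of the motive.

A#2 B2 D3

With a 3-note motive the entries are E5, B4, F#4, C#4, each down a 4th from the previous.
Extending down a 4th: G#3 → D#3 → A#2.
Statement 7 starts on A#2 and keeps the same exact contour: A#2 B2 D3.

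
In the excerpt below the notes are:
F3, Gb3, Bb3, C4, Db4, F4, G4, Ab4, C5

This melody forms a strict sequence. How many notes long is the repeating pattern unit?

There are 9 notes; a 3-note unit gives 3 cells:
F3 Gb3 Bb3 | C4 Db4 F4 | G4 Ab4 C5
That's a consistent up a 5th shift per cell, and no other grouping gives one.

3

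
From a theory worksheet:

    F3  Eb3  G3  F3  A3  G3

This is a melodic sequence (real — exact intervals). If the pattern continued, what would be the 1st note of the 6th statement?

D#4

With 2-note cells, note 1 of each statement runs F3, G3, A3.
Carrying that up a 2nd forward: B3 → C#4 → D#4.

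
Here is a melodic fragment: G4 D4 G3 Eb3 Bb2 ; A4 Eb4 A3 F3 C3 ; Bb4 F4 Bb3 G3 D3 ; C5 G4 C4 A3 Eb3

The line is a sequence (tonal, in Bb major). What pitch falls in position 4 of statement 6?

With 5-note cells, note 4 of each statement runs Eb3, F3, G3, A3.
Each moves up a 2nd. Continuing: Bb3 → C4.

C4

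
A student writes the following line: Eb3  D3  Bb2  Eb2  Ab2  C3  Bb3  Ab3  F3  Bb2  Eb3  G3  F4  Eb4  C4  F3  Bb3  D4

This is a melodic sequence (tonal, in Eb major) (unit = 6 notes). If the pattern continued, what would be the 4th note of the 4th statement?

C4

Grouping in 6s, the 4th note of each cell is Eb2, Bb2, F3.
One more up a 5th gives C4.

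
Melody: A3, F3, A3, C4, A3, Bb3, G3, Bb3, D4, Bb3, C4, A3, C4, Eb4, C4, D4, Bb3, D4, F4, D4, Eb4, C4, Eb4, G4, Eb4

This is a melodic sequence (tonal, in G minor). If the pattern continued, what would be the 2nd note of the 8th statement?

With 5-note cells, note 2 of each statement runs F3, G3, A3, Bb3, C4.
Each moves up a 2nd. Continuing: D4 → Eb4 → F4.

F4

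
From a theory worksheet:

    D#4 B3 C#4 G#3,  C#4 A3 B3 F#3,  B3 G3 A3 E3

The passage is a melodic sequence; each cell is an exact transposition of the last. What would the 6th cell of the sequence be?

F3 Db3 Eb3 Bb2

Unit = 4 notes; the statements start on D#4, C#4, B3, moving down a 2nd each time.
Carrying on: A3 → G3 → F3.
From F3 the exact shape gives F3 Db3 Eb3 Bb2.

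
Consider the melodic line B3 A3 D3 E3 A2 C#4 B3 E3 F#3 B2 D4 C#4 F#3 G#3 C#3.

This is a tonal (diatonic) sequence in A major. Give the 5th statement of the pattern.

F#4 E4 A3 B3 E3

The 5-note cells begin on B3, C#4, D4 — each up a 2nd from the last.
Extending up a 2nd: E4 → F#4.
From F#4 the diatonic shape gives F#4 E4 A3 B3 E3.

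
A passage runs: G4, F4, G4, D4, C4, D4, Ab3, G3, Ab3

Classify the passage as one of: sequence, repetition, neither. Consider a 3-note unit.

Each 3-note cell is the previous one transposed down a 4th.

sequence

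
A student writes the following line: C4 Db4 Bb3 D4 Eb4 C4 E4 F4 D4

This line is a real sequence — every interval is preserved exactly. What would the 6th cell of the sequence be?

Taking 3-note groups, the heads are C4, D4, E4: the pattern moves up a 2nd.
Carrying on: F#4 → G#4 → A#4.
Statement 6 starts on A#4 and keeps the same exact contour: A#4 B4 G#4.

A#4 B4 G#4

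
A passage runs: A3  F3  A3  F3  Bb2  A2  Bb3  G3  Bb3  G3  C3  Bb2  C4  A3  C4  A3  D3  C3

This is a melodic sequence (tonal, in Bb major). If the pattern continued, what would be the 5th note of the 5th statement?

F3

The unit is 6 notes. Position-5 pitches of the 3 shown cells: Bb2, C3, D3.
Carrying that up a 2nd forward: Eb3 → F3.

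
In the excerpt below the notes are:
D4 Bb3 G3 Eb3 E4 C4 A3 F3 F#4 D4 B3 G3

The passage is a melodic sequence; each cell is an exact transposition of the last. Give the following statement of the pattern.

G#4 E4 C#4 A3

Unit = 4 notes; the statements start on D4, E4, F#4, moving up a 2nd each time.
Statement 4 starts on G#4 and keeps the same exact contour: G#4 E4 C#4 A3.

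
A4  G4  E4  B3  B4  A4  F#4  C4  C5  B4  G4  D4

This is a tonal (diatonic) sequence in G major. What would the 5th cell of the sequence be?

Taking 4-note groups, the heads are A4, B4, C5: the pattern moves up a 2nd.
Extending up a 2nd: D5 → E5.
So cell 5 is E5 D5 B4 F#4.

E5 D5 B4 F#4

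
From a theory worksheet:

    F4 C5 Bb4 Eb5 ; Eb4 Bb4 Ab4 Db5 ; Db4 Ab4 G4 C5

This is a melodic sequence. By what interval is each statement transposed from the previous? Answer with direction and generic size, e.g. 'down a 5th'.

down a 2nd

With a 4-note motive the entries are F4, Eb4, Db4, each down a 2nd from the previous.
F4 to Eb4 is down a 2nd.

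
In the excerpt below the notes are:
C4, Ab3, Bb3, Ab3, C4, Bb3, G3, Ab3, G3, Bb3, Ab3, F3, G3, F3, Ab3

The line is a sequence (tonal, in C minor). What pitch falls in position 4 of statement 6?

C3

With 5-note cells, note 4 of each statement runs Ab3, G3, F3.
Each moves down a 2nd. Continuing: Eb3 → D3 → C3.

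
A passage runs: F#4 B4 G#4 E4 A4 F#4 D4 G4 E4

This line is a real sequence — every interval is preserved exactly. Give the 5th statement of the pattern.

Bb3 Eb4 C4

Unit = 3 notes; the statements start on F#4, E4, D4, moving down a 2nd each time.
Carrying on: C4 → Bb3.
So cell 5 is Bb3 Eb4 C4.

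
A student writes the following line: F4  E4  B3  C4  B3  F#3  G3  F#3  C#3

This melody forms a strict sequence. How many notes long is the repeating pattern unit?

Try groups of 3 (3 cells in 9 notes):
F4 E4 B3 | C4 B3 F#3 | G3 F#3 C#3
Each cell is the previous one down a 4th — so the unit is 3 notes.

3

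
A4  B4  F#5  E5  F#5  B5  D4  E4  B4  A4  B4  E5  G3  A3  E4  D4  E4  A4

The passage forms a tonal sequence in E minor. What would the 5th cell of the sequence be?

Taking 6-note groups, the heads are A4, D4, G3: the pattern moves down a 5th.
Extending down a 5th: C3 → F#2.
Statement 5 starts on F#2 and keeps the same diatonic contour: F#2 G2 D3 C3 D3 G3.

F#2 G2 D3 C3 D3 G3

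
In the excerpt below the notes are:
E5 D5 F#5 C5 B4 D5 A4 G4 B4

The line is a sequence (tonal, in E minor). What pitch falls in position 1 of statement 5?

D4

With 3-note cells, note 1 of each statement runs E5, C5, A4.
Each moves down a 3rd. Continuing: F#4 → D4.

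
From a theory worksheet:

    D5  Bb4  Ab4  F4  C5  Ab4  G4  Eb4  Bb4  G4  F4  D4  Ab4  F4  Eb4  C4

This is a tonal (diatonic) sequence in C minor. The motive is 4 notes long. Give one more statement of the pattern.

G4 Eb4 D4 Bb3

Taking 4-note groups, the heads are D5, C5, Bb4, Ab4: the pattern moves down a 2nd.
From G4 the diatonic shape gives G4 Eb4 D4 Bb3.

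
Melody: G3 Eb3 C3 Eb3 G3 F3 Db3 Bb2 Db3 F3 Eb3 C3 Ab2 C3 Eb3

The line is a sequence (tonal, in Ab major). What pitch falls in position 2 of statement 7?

F2

With 5-note cells, note 2 of each statement runs Eb3, Db3, C3.
Extending down a 2nd: Bb2 → Ab2 → G2 → F2.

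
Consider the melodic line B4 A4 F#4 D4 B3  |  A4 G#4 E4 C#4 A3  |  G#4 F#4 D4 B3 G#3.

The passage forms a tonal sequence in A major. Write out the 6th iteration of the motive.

With a 5-note motive the entries are B4, A4, G#4, each down a 2nd from the previous.
Carrying on: F#4 → E4 → D4.
From D4 the diatonic shape gives D4 C#4 A3 F#3 D3.

D4 C#4 A3 F#3 D3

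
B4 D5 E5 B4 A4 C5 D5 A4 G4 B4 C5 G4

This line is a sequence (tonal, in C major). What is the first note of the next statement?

Taking 4-note groups, the heads are B4, A4, G4: the pattern moves down a 2nd.
The next head, down a 2nd from G4, is F4.

F4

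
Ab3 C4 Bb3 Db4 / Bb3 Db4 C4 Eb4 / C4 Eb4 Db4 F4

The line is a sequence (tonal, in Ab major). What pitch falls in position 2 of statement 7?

Bb4

Grouping in 4s, the 2nd note of each cell is C4, Db4, Eb4.
Extending up a 2nd: F4 → G4 → Ab4 → Bb4.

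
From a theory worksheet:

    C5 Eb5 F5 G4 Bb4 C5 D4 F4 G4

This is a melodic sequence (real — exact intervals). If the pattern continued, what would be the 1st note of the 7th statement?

With 3-note cells, note 1 of each statement runs C5, G4, D4.
Carrying that down a 4th forward: A3 → E3 → B2 → F#2.

F#2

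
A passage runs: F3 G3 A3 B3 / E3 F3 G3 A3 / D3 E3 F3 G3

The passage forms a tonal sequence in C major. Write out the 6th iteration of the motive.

A2 B2 C3 D3

With a 4-note motive the entries are F3, E3, D3, each down a 2nd from the previous.
Carrying on: C3 → B2 → A2.
So cell 6 is A2 B2 C3 D3.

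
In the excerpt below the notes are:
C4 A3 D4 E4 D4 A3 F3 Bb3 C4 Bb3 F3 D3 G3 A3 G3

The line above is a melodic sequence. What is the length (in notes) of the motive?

5

15 notes total. Splitting into 3 groups of 5:
C4 A3 D4 E4 D4 | A3 F3 Bb3 C4 Bb3 | F3 D3 G3 A3 G3
That's a consistent down a 3rd shift per cell, and no other grouping gives one.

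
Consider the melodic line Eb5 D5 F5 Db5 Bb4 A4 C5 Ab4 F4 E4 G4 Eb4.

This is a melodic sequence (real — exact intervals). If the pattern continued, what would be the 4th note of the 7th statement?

Grouping in 4s, the 4th note of each cell is Db5, Ab4, Eb4.
Each moves down a 4th. Continuing: Bb3 → F3 → C3 → G2.

G2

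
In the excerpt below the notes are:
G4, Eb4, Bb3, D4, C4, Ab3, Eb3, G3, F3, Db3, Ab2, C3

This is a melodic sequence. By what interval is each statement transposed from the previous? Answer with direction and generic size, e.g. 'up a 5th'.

down a 5th

The 4-note cells begin on G4, C4, F3 — each down a 5th from the last.
G4 to C4 is down a 5th.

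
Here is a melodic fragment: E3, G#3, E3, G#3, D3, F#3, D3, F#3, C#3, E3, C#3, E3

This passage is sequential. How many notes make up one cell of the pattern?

12 notes total. Splitting into 3 groups of 4:
E3 G#3 E3 G#3 | D3 F#3 D3 F#3 | C#3 E3 C#3 E3
Every group is a transposition down a 2nd of the one before; no shorter unit works.

4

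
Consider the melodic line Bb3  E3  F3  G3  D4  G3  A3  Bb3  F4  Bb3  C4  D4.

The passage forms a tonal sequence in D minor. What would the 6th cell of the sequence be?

Unit = 4 notes; the statements start on Bb3, D4, F4, moving up a 3rd each time.
Extending up a 3rd: A4 → C5 → E5.
From E5 the diatonic shape gives E5 A4 Bb4 C5.

E5 A4 Bb4 C5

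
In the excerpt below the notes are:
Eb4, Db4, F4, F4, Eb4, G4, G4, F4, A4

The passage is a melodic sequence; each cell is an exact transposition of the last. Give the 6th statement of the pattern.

Unit = 3 notes; the statements start on Eb4, F4, G4, moving up a 2nd each time.
Extending up a 2nd: A4 → B4 → C#5.
So cell 6 is C#5 B4 D#5.

C#5 B4 D#5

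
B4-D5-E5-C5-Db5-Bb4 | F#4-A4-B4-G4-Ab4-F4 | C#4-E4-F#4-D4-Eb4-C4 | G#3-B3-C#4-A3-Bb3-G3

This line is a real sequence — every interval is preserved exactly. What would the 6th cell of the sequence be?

Unit = 6 notes; the statements start on B4, F#4, C#4, G#3, moving down a 4th each time.
Continuing the starts: D#3 → A#2.
Statement 6 starts on A#2 and keeps the same exact contour: A#2 C#3 D#3 B2 C3 A2.

A#2 C#3 D#3 B2 C3 A2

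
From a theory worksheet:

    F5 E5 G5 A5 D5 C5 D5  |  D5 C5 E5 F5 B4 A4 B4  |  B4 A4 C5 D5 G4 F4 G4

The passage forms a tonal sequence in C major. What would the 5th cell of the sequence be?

With a 7-note motive the entries are F5, D5, B4, each down a 3rd from the previous.
Carrying on: G4 → E4.
From E4 the diatonic shape gives E4 D4 F4 G4 C4 B3 C4.

E4 D4 F4 G4 C4 B3 C4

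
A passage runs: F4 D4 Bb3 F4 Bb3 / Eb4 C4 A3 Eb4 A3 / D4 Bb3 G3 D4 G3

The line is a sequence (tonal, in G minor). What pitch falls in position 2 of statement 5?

Grouping in 5s, the 2nd note of each cell is D4, C4, Bb3.
Carrying that down a 2nd forward: A3 → G3.

G3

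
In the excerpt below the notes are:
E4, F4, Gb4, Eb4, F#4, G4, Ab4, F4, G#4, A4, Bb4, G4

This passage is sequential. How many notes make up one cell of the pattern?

There are 12 notes; a 4-note unit gives 3 cells:
E4 F4 Gb4 Eb4 | F#4 G4 Ab4 F4 | G#4 A4 Bb4 G4
That's a consistent up a 2nd shift per cell, and no other grouping gives one.

4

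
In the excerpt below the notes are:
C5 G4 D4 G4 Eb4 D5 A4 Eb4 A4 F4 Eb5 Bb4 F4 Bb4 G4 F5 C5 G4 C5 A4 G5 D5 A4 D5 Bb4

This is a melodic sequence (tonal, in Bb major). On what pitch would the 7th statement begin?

Bb5

Unit = 5 notes; the statements start on C5, D5, Eb5, F5, G5, moving up a 2nd each time.
Extending the heads up a 2nd: A5 → Bb5.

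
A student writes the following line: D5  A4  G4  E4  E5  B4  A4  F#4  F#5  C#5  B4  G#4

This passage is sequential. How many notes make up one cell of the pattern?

Try groups of 4 (3 cells in 12 notes):
D5 A4 G4 E4 | E5 B4 A4 F#4 | F#5 C#5 B4 G#4
Each cell is the previous one up a 2nd — so the unit is 4 notes.

4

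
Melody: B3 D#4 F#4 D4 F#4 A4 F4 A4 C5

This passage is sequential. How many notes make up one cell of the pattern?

3

9 notes total. Splitting into 3 groups of 3:
B3 D#4 F#4 | D4 F#4 A4 | F4 A4 C5
Every group is a transposition up a 3rd of the one before; no shorter unit works.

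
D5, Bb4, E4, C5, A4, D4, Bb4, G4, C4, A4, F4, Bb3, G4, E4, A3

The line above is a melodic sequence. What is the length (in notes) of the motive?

There are 15 notes; a 3-note unit gives 5 cells:
D5 Bb4 E4 | C5 A4 D4 | Bb4 G4 C4 | A4 F4 Bb3 | G4 E4 A3
Each cell is the previous one down a 2nd — so the unit is 3 notes.

3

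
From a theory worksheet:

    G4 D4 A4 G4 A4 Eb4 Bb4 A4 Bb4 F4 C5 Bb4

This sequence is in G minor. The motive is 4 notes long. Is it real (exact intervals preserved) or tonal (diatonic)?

Every note is diatonic to G minor.
Cell 1 has -5 semitones from note 1 to 2, but cell 2 has -6 — the interval quality changes while the contour stays the same, which is the hallmark of a tonal sequence.

tonal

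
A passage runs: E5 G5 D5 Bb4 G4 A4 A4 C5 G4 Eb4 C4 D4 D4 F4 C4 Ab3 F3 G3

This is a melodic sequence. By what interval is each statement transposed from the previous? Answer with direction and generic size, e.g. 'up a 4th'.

Taking 6-note groups, the heads are E5, A4, D4: the pattern moves down a 5th.
From E5 to A4: down a 5th.

down a 5th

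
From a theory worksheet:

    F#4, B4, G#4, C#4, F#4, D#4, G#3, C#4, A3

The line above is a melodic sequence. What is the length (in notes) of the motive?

There are 9 notes; a 3-note unit gives 3 cells:
F#4 B4 G#4 | C#4 F#4 D#4 | G#3 C#4 A3
That's a consistent down a 4th shift per cell, and no other grouping gives one.

3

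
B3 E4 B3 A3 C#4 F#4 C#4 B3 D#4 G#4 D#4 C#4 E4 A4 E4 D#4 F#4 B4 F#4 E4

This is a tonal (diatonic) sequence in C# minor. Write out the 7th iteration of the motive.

With a 4-note motive the entries are B3, C#4, D#4, E4, F#4, each up a 2nd from the previous.
Extending up a 2nd: G#4 → A4.
Statement 7 starts on A4 and keeps the same diatonic contour: A4 D#5 A4 G#4.

A4 D#5 A4 G#4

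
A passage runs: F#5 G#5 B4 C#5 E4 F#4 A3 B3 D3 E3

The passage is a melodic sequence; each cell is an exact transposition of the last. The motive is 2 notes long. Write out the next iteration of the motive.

G2 A2

The 2-note cells begin on F#5, B4, E4, A3, D3 — each down a 5th from the last.
From G2 the exact shape gives G2 A2.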